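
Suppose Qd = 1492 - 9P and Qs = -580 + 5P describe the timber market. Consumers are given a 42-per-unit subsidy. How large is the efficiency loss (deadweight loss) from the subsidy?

Pre-subsidy: 1492 - 9P = -580 + 5P gives P* = 148, Q* = 160.
With the rebate, buyers effectively pay Pb = Ps − 42, where Ps is the price sellers receive.
Demand in terms of Ps becomes Qd = 1492 − 9(Ps − 42) = 1870 - 9Ps. Setting this equal to supply: 1870 - 9Ps = -580 + 5Ps, so Ps = 175.
Buyers pay Pb = 175 − 42 = 133; Q' = -580 + 5·175 = 295.
The subsidy expands output by 295 − 160 = 135 past the efficient level; on those units the gap between marginal cost and willingness to pay runs from 0 up to 42.
DWL = ½ × 42 × 135 = 2835.

Deadweight loss = 2835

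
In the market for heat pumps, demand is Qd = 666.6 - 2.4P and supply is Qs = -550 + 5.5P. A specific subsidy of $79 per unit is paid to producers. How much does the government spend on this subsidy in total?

Pre-subsidy: 666.6 - 2.4P = -550 + 5.5P gives P* = 154, Q* = 297.
With the subsidy, sellers receive Ps = Pb + 79 for each unit, where Pb is the price buyers pay.
Supply in terms of Pb becomes Qs = -550 + 5.5(Pb + 79) = -115.5 + 5.5Pb. Setting this equal to demand: 666.6 - 2.4Pb = -115.5 + 5.5Pb, so Pb = 99.
Sellers receive Ps = 99 + 79 = 178; Q' = 666.6 − 2.4·99 = 429.
Government outlay = subsidy × quantity = 79 × 429 = 33891.

Government cost = $33891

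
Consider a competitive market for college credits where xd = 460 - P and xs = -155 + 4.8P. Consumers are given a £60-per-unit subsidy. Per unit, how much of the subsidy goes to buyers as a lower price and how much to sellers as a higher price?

Pre-subsidy: 460 - P = -155 + 4.8P gives P* = 3075/29, x* = 10265/29.
With the rebate, buyers effectively pay Pb = Ps − 60, where Ps is the price sellers receive.
Demand in terms of Ps becomes xd = 460 − 1(Ps − 60) = 520 - Ps. Setting this equal to supply: 520 - Ps = -155 + 4.8Ps, so Ps = 3375/29.
Buyers pay Pb = 3375/29 − 60 = 1635/29; x' = -155 + 4.8·(3375/29) = 11705/29.
Buyers' price falls by P* − Pb = 3075/29 − 1635/29 = 1440/29; sellers' price rises by Ps − P* = 3375/29 − 3075/29 = 300/29.

Buyers gain 1440/29 per unit; sellers gain 300/29 per unit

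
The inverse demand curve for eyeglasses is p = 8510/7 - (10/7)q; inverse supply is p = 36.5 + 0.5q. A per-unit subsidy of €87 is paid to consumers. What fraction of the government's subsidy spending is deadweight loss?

DWL / government spending = 203/5909

Pre-subsidy: 8510/7 - (10/7)q = 36.5 + 0.5q gives q* = 5503/9 and p* = 3080/9.
With the rebate, buyers effectively pay pb = ps − 87, where ps is the price sellers receive.
On the curves, pb = 8510/7 - (10/7)q and ps = 36.5 + 0.5q; the wedge ps − pb = 87 gives 36.5 + 0.5q − (8510/7 - (10/7)q) = 87, so q' = 5909/9.
Then pb = 8510/7 − (10/7)·(5909/9) = 2500/9 and ps = 36.5 + 0.5·(5909/9) = 3283/9.
ΔCS = ½(5503/9 + 5909/9)(3080/9 − 2500/9) = 367720/9; ΔPS = ½(5503/9 + 5909/9)(3283/9 − 3080/9) = 128702/9.
Government spending = 87 × 5909/9 = 171361/3.
DWL = ½ × 87 × (5909/9 − 5503/9) = 5887/3; fraction = (5887/3) / (171361/3) = 203/5909.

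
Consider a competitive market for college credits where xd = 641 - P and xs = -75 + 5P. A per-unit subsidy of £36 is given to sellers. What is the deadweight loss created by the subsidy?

Deadweight loss = £540

Pre-subsidy: 641 - P = -75 + 5P gives P* = 358/3, x* = 1565/3.
With the subsidy, sellers receive Ps = Pb + 36 for each unit, where Pb is the price buyers pay.
Supply in terms of Pb becomes xs = -75 + 5(Pb + 36) = 105 + 5Pb. Setting this equal to demand: 641 - Pb = 105 + 5Pb, so Pb = 268/3.
Sellers receive Ps = 268/3 + 36 = 376/3; x' = 641 − 1·(268/3) = 1655/3.
The subsidy expands output by 1655/3 − 1565/3 = 30 past the efficient level; on those units the gap between marginal cost and willingness to pay runs from 0 up to 36.
DWL = ½ × 36 × 30 = 540.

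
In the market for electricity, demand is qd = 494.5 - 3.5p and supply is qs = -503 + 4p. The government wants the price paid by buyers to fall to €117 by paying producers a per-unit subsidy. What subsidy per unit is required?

Required subsidy s = €30 per unit

At a buyer price of 117, quantity demanded is 494.5 − 3.5·117 = 85.
Sellers supply 85 only when they receive ps with -503 + 4·ps = 85, i.e. ps = 147.
s = ps − pb = 147 − 117 = 30.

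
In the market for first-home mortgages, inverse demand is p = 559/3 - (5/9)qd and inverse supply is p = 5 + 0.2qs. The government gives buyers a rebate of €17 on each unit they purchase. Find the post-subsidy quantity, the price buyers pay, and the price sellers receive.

q' = 262.5; buyers pay €40.5; sellers receive €57.5

Pre-subsidy: 559/3 - (5/9)q = 5 + 0.2q gives q* = 240 and p* = 53.
With the rebate, buyers effectively pay pb = ps − 17, where ps is the price sellers receive.
On the curves, pb = 559/3 - (5/9)q and ps = 5 + 0.2q; the wedge ps − pb = 17 gives 5 + 0.2q − (559/3 - (5/9)q) = 17, so q' = 262.5.
Then pb = 559/3 − (5/9)·262.5 = 40.5 and ps = 5 + 0.2·262.5 = 57.5.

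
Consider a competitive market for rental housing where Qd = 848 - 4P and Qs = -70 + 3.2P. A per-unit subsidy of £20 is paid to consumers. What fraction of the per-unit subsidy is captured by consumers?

Consumer share = 4/9

Pre-subsidy: 848 - 4P = -70 + 3.2P gives P* = 127.5, Q* = 338.
With the rebate, buyers effectively pay Pb = Ps − 20, where Ps is the price sellers receive.
Demand in terms of Ps becomes Qd = 848 − 4(Ps − 20) = 928 - 4Ps. Setting this equal to supply: 928 - 4Ps = -70 + 3.2Ps, so Ps = 2495/18.
Buyers pay Pb = 2495/18 − 20 = 2135/18; Q' = -70 + 3.2·(2495/18) = 3362/9.
Buyers' price falls by P* − Pb = 127.5 − 2135/18 = 80/9; sellers' price rises by Ps − P* = 2495/18 − 127.5 = 100/9.
So consumers capture (80/9)/20 = 4/9 of each unit of subsidy.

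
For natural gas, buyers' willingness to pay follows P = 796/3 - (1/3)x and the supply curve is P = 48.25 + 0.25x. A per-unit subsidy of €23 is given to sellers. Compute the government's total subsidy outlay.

Government cost = 66263/7

Pre-subsidy: 796/3 - (1/3)x = 48.25 + 0.25x gives x* = 2605/7 and P* = 989/7.
With the subsidy, sellers receive Ps = Pb + 23 for each unit, where Pb is the price buyers pay.
On the curves, Pb = 796/3 - (1/3)x and Ps = 48.25 + 0.25x; the wedge Ps − Pb = 23 gives 48.25 + 0.25x − (796/3 - (1/3)x) = 23, so x' = 2881/7.
Then Pb = 796/3 − (1/3)·(2881/7) = 897/7 and Ps = 48.25 + 0.25·(2881/7) = 1058/7.
Government outlay = subsidy × quantity = 23 × 2881/7 = 66263/7.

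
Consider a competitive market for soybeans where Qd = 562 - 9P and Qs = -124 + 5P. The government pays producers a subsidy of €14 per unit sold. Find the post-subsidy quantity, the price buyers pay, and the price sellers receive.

Q' = 166; buyers pay €44; sellers receive €58

Pre-subsidy: 562 - 9P = -124 + 5P gives P* = 49, Q* = 121.
With the subsidy, sellers receive Ps = Pb + 14 for each unit, where Pb is the price buyers pay.
Supply in terms of Pb becomes Qs = -124 + 5(Pb + 14) = -54 + 5Pb. Setting this equal to demand: 562 - 9Pb = -54 + 5Pb, so Pb = 44.
Sellers receive Ps = 44 + 14 = 58; Q' = 562 − 9·44 = 166.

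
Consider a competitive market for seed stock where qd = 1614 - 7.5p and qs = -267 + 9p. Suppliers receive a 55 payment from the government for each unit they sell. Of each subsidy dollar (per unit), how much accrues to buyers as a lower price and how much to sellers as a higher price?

Pre-subsidy: 1614 - 7.5p = -267 + 9p gives p* = 114, q* = 759.
With the subsidy, sellers receive ps = pb + 55 for each unit, where pb is the price buyers pay.
Supply in terms of pb becomes qs = -267 + 9(pb + 55) = 228 + 9pb. Setting this equal to demand: 1614 - 7.5pb = 228 + 9pb, so pb = 84.
Sellers receive ps = 84 + 55 = 139; q' = 1614 − 7.5·84 = 984.
Buyers' price falls by p* − pb = 114 − 84 = 30; sellers' price rises by ps − p* = 139 − 114 = 25.

Buyers gain 30 per unit; sellers gain 25 per unit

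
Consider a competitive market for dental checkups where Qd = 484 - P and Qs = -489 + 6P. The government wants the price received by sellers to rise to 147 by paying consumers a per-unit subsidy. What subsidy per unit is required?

Required subsidy s = 56 per unit

At a seller price of 147, quantity supplied is -489 + 6·147 = 393.
Buyers absorb 393 only when they pay Pb with 484 − 1·Pb = 393, i.e. Pb = 91.
s = Ps − Pb = 147 − 91 = 56.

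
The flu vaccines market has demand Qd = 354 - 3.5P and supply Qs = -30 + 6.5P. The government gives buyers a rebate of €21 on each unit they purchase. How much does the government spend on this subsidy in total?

Pre-subsidy: 354 - 3.5P = -30 + 6.5P gives P* = 38.4, Q* = 219.6.
With the rebate, buyers effectively pay Pb = Ps − 21, where Ps is the price sellers receive.
Demand in terms of Ps becomes Qd = 354 − 3.5(Ps − 21) = 427.5 - 3.5Ps. Setting this equal to supply: 427.5 - 3.5Ps = -30 + 6.5Ps, so Ps = 45.75.
Buyers pay Pb = 45.75 − 21 = 24.75; Q' = -30 + 6.5·45.75 = 267.375.
Government outlay = subsidy × quantity = 21 × 267.375 = 5614.875.

Government cost = €5614.875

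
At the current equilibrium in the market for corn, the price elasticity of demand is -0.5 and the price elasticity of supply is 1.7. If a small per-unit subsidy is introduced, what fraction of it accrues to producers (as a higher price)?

Producer share = 5/22

For a small subsidy around the equilibrium, the benefit split depends on the relative slopes, which at a point are proportional to the elasticities.
Buyer share = εs/(εs + |εd|) = 1.7/(1.7 + 0.5) = 17/22; seller share = |εd|/(εs + |εd|) = 5/22.
So producers capture 5/22 of the subsidy.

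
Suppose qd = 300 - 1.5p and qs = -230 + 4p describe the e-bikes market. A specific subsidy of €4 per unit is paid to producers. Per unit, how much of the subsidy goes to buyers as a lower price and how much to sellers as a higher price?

Pre-subsidy: 300 - 1.5p = -230 + 4p gives p* = 1060/11, q* = 1710/11.
With the subsidy, sellers receive ps = pb + 4 for each unit, where pb is the price buyers pay.
Supply in terms of pb becomes qs = -230 + 4(pb + 4) = -214 + 4pb. Setting this equal to demand: 300 - 1.5pb = -214 + 4pb, so pb = 1028/11.
Sellers receive ps = 1028/11 + 4 = 1072/11; q' = 300 − 1.5·(1028/11) = 1758/11.
Buyers' price falls by p* − pb = 1060/11 − 1028/11 = 32/11; sellers' price rises by ps − p* = 1072/11 − 1060/11 = 12/11.

Buyers gain 32/11 per unit; sellers gain 12/11 per unit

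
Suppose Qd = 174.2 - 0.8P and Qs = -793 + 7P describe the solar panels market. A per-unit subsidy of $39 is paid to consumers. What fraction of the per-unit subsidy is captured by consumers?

Pre-subsidy: 174.2 - 0.8P = -793 + 7P gives P* = 124, Q* = 75.
With the rebate, buyers effectively pay Pb = Ps − 39, where Ps is the price sellers receive.
Demand in terms of Ps becomes Qd = 174.2 − 0.8(Ps − 39) = 205.4 - 0.8Ps. Setting this equal to supply: 205.4 - 0.8Ps = -793 + 7Ps, so Ps = 128.
Buyers pay Pb = 128 − 39 = 89; Q' = -793 + 7·128 = 103.
Buyers' price falls by P* − Pb = 124 − 89 = 35; sellers' price rises by Ps − P* = 128 − 124 = 4.
So consumers capture 35/39 = 35/39 of each unit of subsidy.

Consumer share = 35/39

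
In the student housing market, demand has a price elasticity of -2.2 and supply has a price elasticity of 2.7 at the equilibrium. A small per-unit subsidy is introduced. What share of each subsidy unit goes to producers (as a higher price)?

For a small subsidy around the equilibrium, the benefit split depends on the relative slopes, which at a point are proportional to the elasticities.
Buyer share = εs/(εs + |εd|) = 2.7/(2.7 + 2.2) = 27/49; seller share = |εd|/(εs + |εd|) = 22/49.
So producers capture 22/49 of the subsidy.

Producer share = 22/49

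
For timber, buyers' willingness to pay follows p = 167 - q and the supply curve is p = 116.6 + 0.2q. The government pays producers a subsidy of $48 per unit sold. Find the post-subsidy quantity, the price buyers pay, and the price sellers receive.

Pre-subsidy: 167 - q = 116.6 + 0.2q gives q* = 42 and p* = 125.
With the subsidy, sellers receive ps = pb + 48 for each unit, where pb is the price buyers pay.
On the curves, pb = 167 - q and ps = 116.6 + 0.2q; the wedge ps − pb = 48 gives 116.6 + 0.2q − (167 - q) = 48, so q' = 82.
Then pb = 167 − 1·82 = 85 and ps = 116.6 + 0.2·82 = 133.

q' = 82; buyers pay $85; sellers receive $133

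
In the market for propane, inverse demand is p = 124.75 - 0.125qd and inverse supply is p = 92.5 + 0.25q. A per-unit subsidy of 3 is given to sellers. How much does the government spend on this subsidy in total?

Government cost = 282

Pre-subsidy: 124.75 - 0.125q = 92.5 + 0.25q gives q* = 86 and p* = 114.
With the subsidy, sellers receive ps = pb + 3 for each unit, where pb is the price buyers pay.
On the curves, pb = 124.75 - 0.125q and ps = 92.5 + 0.25q; the wedge ps − pb = 3 gives 92.5 + 0.25q − (124.75 - 0.125q) = 3, so q' = 94.
Then pb = 124.75 − 0.125·94 = 113 and ps = 92.5 + 0.25·94 = 116.
Government outlay = subsidy × quantity = 3 × 94 = 282.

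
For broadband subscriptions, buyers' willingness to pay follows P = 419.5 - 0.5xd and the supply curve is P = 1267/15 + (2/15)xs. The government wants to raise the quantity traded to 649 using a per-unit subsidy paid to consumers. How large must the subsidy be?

Required subsidy s = 76 per unit

At x = 649, from the demand curve buyers pay Pb = 419.5 − 0.5·649 = 95; from the supply curve sellers need Ps = 1267/15 + (2/15)·649 = 171.
The subsidy must fill the gap: s = Ps − Pb = 171 − 95 = 76.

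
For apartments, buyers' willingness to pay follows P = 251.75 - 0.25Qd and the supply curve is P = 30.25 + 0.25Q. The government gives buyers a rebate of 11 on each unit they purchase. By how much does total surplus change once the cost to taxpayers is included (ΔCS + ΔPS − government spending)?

Net change in total surplus = -121

Pre-subsidy: 251.75 - 0.25Q = 30.25 + 0.25Q gives Q* = 443 and P* = 141.
With the rebate, buyers effectively pay Pb = Ps − 11, where Ps is the price sellers receive.
On the curves, Pb = 251.75 - 0.25Q and Ps = 30.25 + 0.25Q; the wedge Ps − Pb = 11 gives 30.25 + 0.25Q − (251.75 - 0.25Q) = 11, so Q' = 465.
Then Pb = 251.75 − 0.25·465 = 135.5 and Ps = 30.25 + 0.25·465 = 146.5.
ΔCS = ½(443 + 465)(141 − 135.5) = 2497; ΔPS = ½(443 + 465)(146.5 − 141) = 2497.
Government spending = 11 × 465 = 5115.
Net change = 2497 + 2497 − 5115 = -121. The loss equals the DWL triangle ½·11·22.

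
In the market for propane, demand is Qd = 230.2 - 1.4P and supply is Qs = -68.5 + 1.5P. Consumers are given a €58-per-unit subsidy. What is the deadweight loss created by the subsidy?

Deadweight loss = €1218

Pre-subsidy: 230.2 - 1.4P = -68.5 + 1.5P gives P* = 103, Q* = 86.
With the rebate, buyers effectively pay Pb = Ps − 58, where Ps is the price sellers receive.
Demand in terms of Ps becomes Qd = 230.2 − 1.4(Ps − 58) = 311.4 - 1.4Ps. Setting this equal to supply: 311.4 - 1.4Ps = -68.5 + 1.5Ps, so Ps = 131.
Buyers pay Pb = 131 − 58 = 73; Q' = -68.5 + 1.5·131 = 128.
The subsidy expands output by 128 − 86 = 42 past the efficient level; on those units the gap between marginal cost and willingness to pay runs from 0 up to 58.
DWL = ½ × 58 × 42 = 1218.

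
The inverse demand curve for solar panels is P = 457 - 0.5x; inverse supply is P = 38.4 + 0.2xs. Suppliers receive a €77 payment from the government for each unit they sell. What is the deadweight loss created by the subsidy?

Pre-subsidy: 457 - 0.5x = 38.4 + 0.2x gives x* = 598 and P* = 158.
With the subsidy, sellers receive Ps = Pb + 77 for each unit, where Pb is the price buyers pay.
On the curves, Pb = 457 - 0.5x and Ps = 38.4 + 0.2x; the wedge Ps − Pb = 77 gives 38.4 + 0.2x − (457 - 0.5x) = 77, so x' = 708.
Then Pb = 457 − 0.5·708 = 103 and Ps = 38.4 + 0.2·708 = 180.
The subsidy expands output by 708 − 598 = 110 past the efficient level; on those units the gap between marginal cost and willingness to pay runs from 0 up to 77.
DWL = ½ × 77 × 110 = 4235.

Deadweight loss = €4235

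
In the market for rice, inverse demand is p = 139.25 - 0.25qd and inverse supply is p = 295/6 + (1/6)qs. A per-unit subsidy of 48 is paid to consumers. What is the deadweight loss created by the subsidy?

Deadweight loss = 2764.8

Pre-subsidy: 139.25 - 0.25q = 295/6 + (1/6)q gives q* = 216.2 and p* = 85.2.
With the rebate, buyers effectively pay pb = ps − 48, where ps is the price sellers receive.
On the curves, pb = 139.25 - 0.25q and ps = 295/6 + (1/6)q; the wedge ps − pb = 48 gives 295/6 + (1/6)q − (139.25 - 0.25q) = 48, so q' = 331.4.
Then pb = 139.25 − 0.25·331.4 = 56.4 and ps = 295/6 + (1/6)·331.4 = 104.4.
The subsidy expands output by 331.4 − 216.2 = 115.2 past the efficient level; on those units the gap between marginal cost and willingness to pay runs from 0 up to 48.
DWL = ½ × 48 × 115.2 = 2764.8.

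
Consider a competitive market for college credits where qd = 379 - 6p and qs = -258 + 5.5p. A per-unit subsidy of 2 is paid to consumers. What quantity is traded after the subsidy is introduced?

Pre-subsidy: 379 - 6p = -258 + 5.5p gives p* = 1274/23, q* = 1073/23.
With the rebate, buyers effectively pay pb = ps − 2, where ps is the price sellers receive.
Demand in terms of ps becomes qd = 379 − 6(ps − 2) = 391 - 6ps. Setting this equal to supply: 391 - 6ps = -258 + 5.5ps, so ps = 1298/23.
Buyers pay pb = 1298/23 − 2 = 1252/23; q' = -258 + 5.5·(1298/23) = 1205/23.

q' = 1205/23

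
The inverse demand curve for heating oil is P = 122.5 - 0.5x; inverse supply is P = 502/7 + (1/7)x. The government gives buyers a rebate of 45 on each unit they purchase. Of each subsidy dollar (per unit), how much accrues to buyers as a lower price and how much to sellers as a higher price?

Pre-subsidy: 122.5 - 0.5x = 502/7 + (1/7)x gives x* = 79 and P* = 83.
With the rebate, buyers effectively pay Pb = Ps − 45, where Ps is the price sellers receive.
On the curves, Pb = 122.5 - 0.5x and Ps = 502/7 + (1/7)x; the wedge Ps − Pb = 45 gives 502/7 + (1/7)x − (122.5 - 0.5x) = 45, so x' = 149.
Then Pb = 122.5 − 0.5·149 = 48 and Ps = 502/7 + (1/7)·149 = 93.
Buyers' price falls by P* − Pb = 83 − 48 = 35; sellers' price rises by Ps − P* = 93 − 83 = 10.

Buyers gain 35 per unit; sellers gain 10 per unit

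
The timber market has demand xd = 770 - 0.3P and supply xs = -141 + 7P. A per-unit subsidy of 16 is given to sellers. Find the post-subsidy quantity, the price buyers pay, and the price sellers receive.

x' = 53813/73; buyers pay 7990/73; sellers receive 9158/73

Pre-subsidy: 770 - 0.3P = -141 + 7P gives P* = 9110/73, x* = 53477/73.
With the subsidy, sellers receive Ps = Pb + 16 for each unit, where Pb is the price buyers pay.
Supply in terms of Pb becomes xs = -141 + 7(Pb + 16) = -29 + 7Pb. Setting this equal to demand: 770 - 0.3Pb = -29 + 7Pb, so Pb = 7990/73.
Sellers receive Ps = 7990/73 + 16 = 9158/73; x' = 770 − 0.3·(7990/73) = 53813/73.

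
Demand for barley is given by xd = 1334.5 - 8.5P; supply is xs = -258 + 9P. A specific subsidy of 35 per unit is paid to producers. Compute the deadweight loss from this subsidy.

Deadweight loss = 2677.5

Pre-subsidy: 1334.5 - 8.5P = -258 + 9P gives P* = 91, x* = 561.
With the subsidy, sellers receive Ps = Pb + 35 for each unit, where Pb is the price buyers pay.
Supply in terms of Pb becomes xs = -258 + 9(Pb + 35) = 57 + 9Pb. Setting this equal to demand: 1334.5 - 8.5Pb = 57 + 9Pb, so Pb = 73.
Sellers receive Ps = 73 + 35 = 108; x' = 1334.5 − 8.5·73 = 714.
The subsidy expands output by 714 − 561 = 153 past the efficient level; on those units the gap between marginal cost and willingness to pay runs from 0 up to 35.
DWL = ½ × 35 × 153 = 2677.5.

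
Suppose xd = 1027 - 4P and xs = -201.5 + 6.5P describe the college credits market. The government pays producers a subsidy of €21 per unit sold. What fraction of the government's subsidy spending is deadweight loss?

Pre-subsidy: 1027 - 4P = -201.5 + 6.5P gives P* = 117, x* = 559.
With the subsidy, sellers receive Ps = Pb + 21 for each unit, where Pb is the price buyers pay.
Supply in terms of Pb becomes xs = -201.5 + 6.5(Pb + 21) = -65 + 6.5Pb. Setting this equal to demand: 1027 - 4Pb = -65 + 6.5Pb, so Pb = 104.
Sellers receive Ps = 104 + 21 = 125; x' = 1027 − 4·104 = 611.
ΔCS = ½(559 + 611)(117 − 104) = 7605; ΔPS = ½(559 + 611)(125 − 117) = 4680.
Government spending = 21 × 611 = 12831.
DWL = ½ × 21 × (611 − 559) = 546; fraction = 546 / 12831 = 2/47.

DWL / government spending = 2/47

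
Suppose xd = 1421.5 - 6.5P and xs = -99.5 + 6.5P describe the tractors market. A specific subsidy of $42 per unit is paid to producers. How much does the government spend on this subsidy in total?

Government cost = $33495

Pre-subsidy: 1421.5 - 6.5P = -99.5 + 6.5P gives P* = 117, x* = 661.
With the subsidy, sellers receive Ps = Pb + 42 for each unit, where Pb is the price buyers pay.
Supply in terms of Pb becomes xs = -99.5 + 6.5(Pb + 42) = 173.5 + 6.5Pb. Setting this equal to demand: 1421.5 - 6.5Pb = 173.5 + 6.5Pb, so Pb = 96.
Sellers receive Ps = 96 + 42 = 138; x' = 1421.5 − 6.5·96 = 797.5.
Government outlay = subsidy × quantity = 42 × 797.5 = 33495.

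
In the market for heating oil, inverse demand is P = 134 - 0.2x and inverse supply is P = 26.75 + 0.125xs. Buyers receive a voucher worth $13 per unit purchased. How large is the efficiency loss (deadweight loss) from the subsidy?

Pre-subsidy: 134 - 0.2x = 26.75 + 0.125x gives x* = 330 and P* = 68.
With the rebate, buyers effectively pay Pb = Ps − 13, where Ps is the price sellers receive.
On the curves, Pb = 134 - 0.2x and Ps = 26.75 + 0.125x; the wedge Ps − Pb = 13 gives 26.75 + 0.125x − (134 - 0.2x) = 13, so x' = 370.
Then Pb = 134 − 0.2·370 = 60 and Ps = 26.75 + 0.125·370 = 73.
The subsidy expands output by 370 − 330 = 40 past the efficient level; on those units the gap between marginal cost and willingness to pay runs from 0 up to 13.
DWL = ½ × 13 × 40 = 260.

Deadweight loss = $260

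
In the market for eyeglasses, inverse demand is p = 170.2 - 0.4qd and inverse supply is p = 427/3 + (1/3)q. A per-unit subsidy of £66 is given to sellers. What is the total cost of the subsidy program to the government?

Government cost = £8448

Pre-subsidy: 170.2 - 0.4q = 427/3 + (1/3)q gives q* = 38 and p* = 155.
With the subsidy, sellers receive ps = pb + 66 for each unit, where pb is the price buyers pay.
On the curves, pb = 170.2 - 0.4q and ps = 427/3 + (1/3)q; the wedge ps − pb = 66 gives 427/3 + (1/3)q − (170.2 - 0.4q) = 66, so q' = 128.
Then pb = 170.2 − 0.4·128 = 119 and ps = 427/3 + (1/3)·128 = 185.
Government outlay = subsidy × quantity = 66 × 128 = 8448.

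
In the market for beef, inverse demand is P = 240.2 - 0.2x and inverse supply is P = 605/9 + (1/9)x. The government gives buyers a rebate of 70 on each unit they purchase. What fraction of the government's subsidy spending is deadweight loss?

Pre-subsidy: 240.2 - 0.2x = 605/9 + (1/9)x gives x* = 556 and P* = 129.
With the rebate, buyers effectively pay Pb = Ps − 70, where Ps is the price sellers receive.
On the curves, Pb = 240.2 - 0.2x and Ps = 605/9 + (1/9)x; the wedge Ps − Pb = 70 gives 605/9 + (1/9)x − (240.2 - 0.2x) = 70, so x' = 781.
Then Pb = 240.2 − 0.2·781 = 84 and Ps = 605/9 + (1/9)·781 = 154.
ΔCS = ½(556 + 781)(129 − 84) = 30082.5; ΔPS = ½(556 + 781)(154 − 129) = 16712.5.
Government spending = 70 × 781 = 54670.
DWL = ½ × 70 × (781 − 556) = 7875; fraction = 7875 / 54670 = 225/1562.

DWL / government spending = 225/1562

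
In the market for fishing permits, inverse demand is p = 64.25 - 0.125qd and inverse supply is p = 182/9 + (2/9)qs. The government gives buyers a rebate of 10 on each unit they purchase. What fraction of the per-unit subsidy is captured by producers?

Producer share = 0.64

Pre-subsidy: 64.25 - 0.125q = 182/9 + (2/9)q gives q* = 126.8 and p* = 48.4.
With the rebate, buyers effectively pay pb = ps − 10, where ps is the price sellers receive.
On the curves, pb = 64.25 - 0.125q and ps = 182/9 + (2/9)q; the wedge ps − pb = 10 gives 182/9 + (2/9)q − (64.25 - 0.125q) = 10, so q' = 155.6.
Then pb = 64.25 − 0.125·155.6 = 44.8 and ps = 182/9 + (2/9)·155.6 = 54.8.
Buyers' price falls by p* − pb = 48.4 − 44.8 = 3.6; sellers' price rises by ps − p* = 54.8 − 48.4 = 6.4.
So producers capture 6.4/10 = 0.64 of each unit of subsidy.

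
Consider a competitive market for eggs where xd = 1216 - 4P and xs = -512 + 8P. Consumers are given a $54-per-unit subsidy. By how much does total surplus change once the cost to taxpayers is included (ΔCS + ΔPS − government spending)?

Pre-subsidy: 1216 - 4P = -512 + 8P gives P* = 144, x* = 640.
With the rebate, buyers effectively pay Pb = Ps − 54, where Ps is the price sellers receive.
Demand in terms of Ps becomes xd = 1216 − 4(Ps − 54) = 1432 - 4Ps. Setting this equal to supply: 1432 - 4Ps = -512 + 8Ps, so Ps = 162.
Buyers pay Pb = 162 − 54 = 108; x' = -512 + 8·162 = 784.
ΔCS = ½(640 + 784)(144 − 108) = 25632; ΔPS = ½(640 + 784)(162 − 144) = 12816.
Government spending = 54 × 784 = 42336.
Net change = 25632 + 12816 − 42336 = -3888. The loss equals the DWL triangle ½·54·144.

Net change in total surplus = -$3888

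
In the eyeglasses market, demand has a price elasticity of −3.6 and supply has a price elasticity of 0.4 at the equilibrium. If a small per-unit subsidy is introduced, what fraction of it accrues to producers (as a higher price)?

For a small subsidy around the equilibrium, the benefit split depends on the relative slopes, which at a point are proportional to the elasticities.
Buyer share = εs/(εs + |εd|) = 0.4/(0.4 + 3.6) = 0.1; seller share = |εd|/(εs + |εd|) = 0.9.
So producers capture 0.9 of the subsidy.

Producer share = 0.9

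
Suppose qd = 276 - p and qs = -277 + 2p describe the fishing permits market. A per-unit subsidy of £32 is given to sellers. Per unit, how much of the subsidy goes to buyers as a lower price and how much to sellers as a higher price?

Pre-subsidy: 276 - p = -277 + 2p gives p* = 553/3, q* = 275/3.
With the subsidy, sellers receive ps = pb + 32 for each unit, where pb is the price buyers pay.
Supply in terms of pb becomes qs = -277 + 2(pb + 32) = -213 + 2pb. Setting this equal to demand: 276 - pb = -213 + 2pb, so pb = 163.
Sellers receive ps = 163 + 32 = 195; q' = 276 − 1·163 = 113.
Buyers' price falls by p* − pb = 553/3 − 163 = 64/3; sellers' price rises by ps − p* = 195 − 553/3 = 32/3.

Buyers gain 64/3 per unit; sellers gain 32/3 per unit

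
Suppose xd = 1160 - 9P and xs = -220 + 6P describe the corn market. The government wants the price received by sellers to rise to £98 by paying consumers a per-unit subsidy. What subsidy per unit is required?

At a seller price of 98, quantity supplied is -220 + 6·98 = 368.
Buyers absorb 368 only when they pay Pb with 1160 − 9·Pb = 368, i.e. Pb = 88.
s = Ps − Pb = 98 − 88 = 10.

Required subsidy s = £10 per unit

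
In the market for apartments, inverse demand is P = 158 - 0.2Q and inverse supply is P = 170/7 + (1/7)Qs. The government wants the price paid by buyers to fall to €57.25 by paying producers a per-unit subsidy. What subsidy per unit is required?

Required subsidy s = €39 per unit

At a buyer price of 57.25, quantity demanded is 790 − 5·57.25 = 503.75.
Sellers supply 503.75 only when they receive Ps = 170/7 + (1/7)·503.75 = 96.25.
s = Ps − Pb = 96.25 − 57.25 = 39.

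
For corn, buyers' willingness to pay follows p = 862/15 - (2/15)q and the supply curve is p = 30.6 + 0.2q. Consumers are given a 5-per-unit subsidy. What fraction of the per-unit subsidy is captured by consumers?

Pre-subsidy: 862/15 - (2/15)q = 30.6 + 0.2q gives q* = 80.6 and p* = 46.72.
With the rebate, buyers effectively pay pb = ps − 5, where ps is the price sellers receive.
On the curves, pb = 862/15 - (2/15)q and ps = 30.6 + 0.2q; the wedge ps − pb = 5 gives 30.6 + 0.2q − (862/15 - (2/15)q) = 5, so q' = 95.6.
Then pb = 862/15 − (2/15)·95.6 = 44.72 and ps = 30.6 + 0.2·95.6 = 49.72.
Buyers' price falls by p* − pb = 46.72 − 44.72 = 2; sellers' price rises by ps − p* = 49.72 − 46.72 = 3.
So consumers capture 2/5 = 0.4 of each unit of subsidy.

Consumer share = 0.4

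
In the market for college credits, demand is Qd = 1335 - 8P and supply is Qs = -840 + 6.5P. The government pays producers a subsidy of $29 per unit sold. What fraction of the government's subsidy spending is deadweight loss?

Pre-subsidy: 1335 - 8P = -840 + 6.5P gives P* = 150, Q* = 135.
With the subsidy, sellers receive Ps = Pb + 29 for each unit, where Pb is the price buyers pay.
Supply in terms of Pb becomes Qs = -840 + 6.5(Pb + 29) = -651.5 + 6.5Pb. Setting this equal to demand: 1335 - 8Pb = -651.5 + 6.5Pb, so Pb = 137.
Sellers receive Ps = 137 + 29 = 166; Q' = 1335 − 8·137 = 239.
ΔCS = ½(135 + 239)(150 − 137) = 2431; ΔPS = ½(135 + 239)(166 − 150) = 2992.
Government spending = 29 × 239 = 6931.
DWL = ½ × 29 × (239 − 135) = 1508; fraction = 1508 / 6931 = 52/239.

DWL / government spending = 52/239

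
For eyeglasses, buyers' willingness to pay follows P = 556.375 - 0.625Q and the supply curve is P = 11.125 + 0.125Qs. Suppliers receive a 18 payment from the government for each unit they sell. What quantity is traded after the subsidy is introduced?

Q' = 751

Pre-subsidy: 556.375 - 0.625Q = 11.125 + 0.125Q gives Q* = 727 and P* = 102.
With the subsidy, sellers receive Ps = Pb + 18 for each unit, where Pb is the price buyers pay.
On the curves, Pb = 556.375 - 0.625Q and Ps = 11.125 + 0.125Q; the wedge Ps − Pb = 18 gives 11.125 + 0.125Q − (556.375 - 0.625Q) = 18, so Q' = 751.
Then Pb = 556.375 − 0.625·751 = 87 and Ps = 11.125 + 0.125·751 = 105.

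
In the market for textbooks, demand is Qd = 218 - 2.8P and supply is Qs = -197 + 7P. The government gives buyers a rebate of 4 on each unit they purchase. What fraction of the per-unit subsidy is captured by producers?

Producer share = 2/7

Pre-subsidy: 218 - 2.8P = -197 + 7P gives P* = 2075/49, Q* = 696/7.
With the rebate, buyers effectively pay Pb = Ps − 4, where Ps is the price sellers receive.
Demand in terms of Ps becomes Qd = 218 − 2.8(Ps − 4) = 229.2 - 2.8Ps. Setting this equal to supply: 229.2 - 2.8Ps = -197 + 7Ps, so Ps = 2131/49.
Buyers pay Pb = 2131/49 − 4 = 1935/49; Q' = -197 + 7·(2131/49) = 752/7.
Buyers' price falls by P* − Pb = 2075/49 − 1935/49 = 20/7; sellers' price rises by Ps − P* = 2131/49 − 2075/49 = 8/7.
So producers capture (8/7)/4 = 2/7 of each unit of subsidy.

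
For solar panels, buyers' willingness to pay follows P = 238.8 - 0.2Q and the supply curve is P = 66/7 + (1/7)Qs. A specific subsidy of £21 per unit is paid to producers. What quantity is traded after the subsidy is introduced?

Q' = 730.25

Pre-subsidy: 238.8 - 0.2Q = 66/7 + (1/7)Q gives Q* = 669 and P* = 105.
With the subsidy, sellers receive Ps = Pb + 21 for each unit, where Pb is the price buyers pay.
On the curves, Pb = 238.8 - 0.2Q and Ps = 66/7 + (1/7)Q; the wedge Ps − Pb = 21 gives 66/7 + (1/7)Q − (238.8 - 0.2Q) = 21, so Q' = 730.25.
Then Pb = 238.8 − 0.2·730.25 = 92.75 and Ps = 66/7 + (1/7)·730.25 = 113.75.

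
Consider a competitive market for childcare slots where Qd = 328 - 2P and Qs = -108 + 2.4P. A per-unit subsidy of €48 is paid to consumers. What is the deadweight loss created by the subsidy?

Deadweight loss = 13824/11

Pre-subsidy: 328 - 2P = -108 + 2.4P gives P* = 1090/11, Q* = 1428/11.
With the rebate, buyers effectively pay Pb = Ps − 48, where Ps is the price sellers receive.
Demand in terms of Ps becomes Qd = 328 − 2(Ps − 48) = 424 - 2Ps. Setting this equal to supply: 424 - 2Ps = -108 + 2.4Ps, so Ps = 1330/11.
Buyers pay Pb = 1330/11 − 48 = 802/11; Q' = -108 + 2.4·(1330/11) = 2004/11.
The subsidy expands output by 2004/11 − 1428/11 = 576/11 past the efficient level; on those units the gap between marginal cost and willingness to pay runs from 0 up to 48.
DWL = ½ × 48 × 576/11 = 13824/11.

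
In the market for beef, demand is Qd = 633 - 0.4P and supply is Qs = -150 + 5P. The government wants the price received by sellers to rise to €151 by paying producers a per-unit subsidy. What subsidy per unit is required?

Required subsidy s = €81 per unit

At a seller price of 151, quantity supplied is -150 + 5·151 = 605.
Buyers absorb 605 only when they pay Pb with 633 − 0.4·Pb = 605, i.e. Pb = 70.
s = Ps − Pb = 151 − 70 = 81.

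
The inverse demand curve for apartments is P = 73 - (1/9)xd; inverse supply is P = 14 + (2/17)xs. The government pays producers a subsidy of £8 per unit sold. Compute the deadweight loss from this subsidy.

Pre-subsidy: 73 - (1/9)x = 14 + (2/17)x gives x* = 9027/35 and P* = 1552/35.
With the subsidy, sellers receive Ps = Pb + 8 for each unit, where Pb is the price buyers pay.
On the curves, Pb = 73 - (1/9)x and Ps = 14 + (2/17)x; the wedge Ps − Pb = 8 gives 14 + (2/17)x − (73 - (1/9)x) = 8, so x' = 10251/35.
Then Pb = 73 − (1/9)·(10251/35) = 1416/35 and Ps = 14 + (2/17)·(10251/35) = 1696/35.
The subsidy expands output by 10251/35 − 9027/35 = 1224/35 past the efficient level; on those units the gap between marginal cost and willingness to pay runs from 0 up to 8.
DWL = ½ × 8 × 1224/35 = 4896/35.

Deadweight loss = 4896/35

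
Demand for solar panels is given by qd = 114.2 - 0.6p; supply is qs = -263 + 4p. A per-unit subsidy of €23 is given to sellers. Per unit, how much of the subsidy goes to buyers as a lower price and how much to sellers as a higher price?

Buyers gain €20 per unit; sellers gain €3 per unit

Pre-subsidy: 114.2 - 0.6p = -263 + 4p gives p* = 82, q* = 65.
With the subsidy, sellers receive ps = pb + 23 for each unit, where pb is the price buyers pay.
Supply in terms of pb becomes qs = -263 + 4(pb + 23) = -171 + 4pb. Setting this equal to demand: 114.2 - 0.6pb = -171 + 4pb, so pb = 62.
Sellers receive ps = 62 + 23 = 85; q' = 114.2 − 0.6·62 = 77.
Buyers' price falls by p* − pb = 82 − 62 = 20; sellers' price rises by ps − p* = 85 − 82 = 3.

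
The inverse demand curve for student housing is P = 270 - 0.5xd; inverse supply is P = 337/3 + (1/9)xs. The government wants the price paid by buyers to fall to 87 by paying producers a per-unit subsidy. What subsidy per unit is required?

At a buyer price of 87, quantity demanded is 540 − 2·87 = 366.
Sellers supply 366 only when they receive Ps = 337/3 + (1/9)·366 = 153.
s = Ps − Pb = 153 − 87 = 66.

Required subsidy s = 66 per unit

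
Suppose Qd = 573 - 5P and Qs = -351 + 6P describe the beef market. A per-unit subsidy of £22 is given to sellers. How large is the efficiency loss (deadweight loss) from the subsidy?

Pre-subsidy: 573 - 5P = -351 + 6P gives P* = 84, Q* = 153.
With the subsidy, sellers receive Ps = Pb + 22 for each unit, where Pb is the price buyers pay.
Supply in terms of Pb becomes Qs = -351 + 6(Pb + 22) = -219 + 6Pb. Setting this equal to demand: 573 - 5Pb = -219 + 6Pb, so Pb = 72.
Sellers receive Ps = 72 + 22 = 94; Q' = 573 − 5·72 = 213.
The subsidy expands output by 213 − 153 = 60 past the efficient level; on those units the gap between marginal cost and willingness to pay runs from 0 up to 22.
DWL = ½ × 22 × 60 = 660.

Deadweight loss = £660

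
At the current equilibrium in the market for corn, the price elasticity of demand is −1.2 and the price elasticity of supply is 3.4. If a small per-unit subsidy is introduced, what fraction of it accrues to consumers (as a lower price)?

Consumer share = 17/23

For a small subsidy around the equilibrium, the benefit split depends on the relative slopes, which at a point are proportional to the elasticities.
Buyer share = εs/(εs + |εd|) = 3.4/(3.4 + 1.2) = 17/23; seller share = |εd|/(εs + |εd|) = 6/23.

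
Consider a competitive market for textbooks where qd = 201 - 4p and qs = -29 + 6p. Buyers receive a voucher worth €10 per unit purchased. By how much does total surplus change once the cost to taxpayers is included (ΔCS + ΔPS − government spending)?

Pre-subsidy: 201 - 4p = -29 + 6p gives p* = 23, q* = 109.
With the rebate, buyers effectively pay pb = ps − 10, where ps is the price sellers receive.
Demand in terms of ps becomes qd = 201 − 4(ps − 10) = 241 - 4ps. Setting this equal to supply: 241 - 4ps = -29 + 6ps, so ps = 27.
Buyers pay pb = 27 − 10 = 17; q' = -29 + 6·27 = 133.
ΔCS = ½(109 + 133)(23 − 17) = 726; ΔPS = ½(109 + 133)(27 − 23) = 484.
Government spending = 10 × 133 = 1330.
Net change = 726 + 484 − 1330 = -120. The loss equals the DWL triangle ½·10·24.

Net change in total surplus = -€120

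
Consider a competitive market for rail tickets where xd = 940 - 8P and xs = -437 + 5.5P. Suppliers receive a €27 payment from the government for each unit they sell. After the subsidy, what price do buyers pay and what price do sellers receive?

Buyers pay €91; sellers receive €118

Pre-subsidy: 940 - 8P = -437 + 5.5P gives P* = 102, x* = 124.
With the subsidy, sellers receive Ps = Pb + 27 for each unit, where Pb is the price buyers pay.
Supply in terms of Pb becomes xs = -437 + 5.5(Pb + 27) = -288.5 + 5.5Pb. Setting this equal to demand: 940 - 8Pb = -288.5 + 5.5Pb, so Pb = 91.
Sellers receive Ps = 91 + 27 = 118; x' = 940 − 8·91 = 212.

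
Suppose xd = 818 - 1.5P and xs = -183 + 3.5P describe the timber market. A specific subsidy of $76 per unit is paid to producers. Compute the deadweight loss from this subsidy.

Deadweight loss = $3032.4

Pre-subsidy: 818 - 1.5P = -183 + 3.5P gives P* = 200.2, x* = 517.7.
With the subsidy, sellers receive Ps = Pb + 76 for each unit, where Pb is the price buyers pay.
Supply in terms of Pb becomes xs = -183 + 3.5(Pb + 76) = 83 + 3.5Pb. Setting this equal to demand: 818 - 1.5Pb = 83 + 3.5Pb, so Pb = 147.
Sellers receive Ps = 147 + 76 = 223; x' = 818 − 1.5·147 = 597.5.
The subsidy expands output by 597.5 − 517.7 = 79.8 past the efficient level; on those units the gap between marginal cost and willingness to pay runs from 0 up to 76.
DWL = ½ × 76 × 79.8 = 3032.4.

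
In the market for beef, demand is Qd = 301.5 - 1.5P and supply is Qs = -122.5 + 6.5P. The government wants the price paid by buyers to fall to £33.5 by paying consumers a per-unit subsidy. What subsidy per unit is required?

Required subsidy s = £24 per unit

At a buyer price of 33.5, quantity demanded is 301.5 − 1.5·33.5 = 251.25.
Sellers supply 251.25 only when they receive Ps with -122.5 + 6.5·Ps = 251.25, i.e. Ps = 57.5.
s = Ps − Pb = 57.5 − 33.5 = 24.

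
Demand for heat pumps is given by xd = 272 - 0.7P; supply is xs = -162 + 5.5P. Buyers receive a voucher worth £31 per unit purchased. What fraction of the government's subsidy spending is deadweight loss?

Pre-subsidy: 272 - 0.7P = -162 + 5.5P gives P* = 70, x* = 223.
With the rebate, buyers effectively pay Pb = Ps − 31, where Ps is the price sellers receive.
Demand in terms of Ps becomes xd = 272 − 0.7(Ps − 31) = 293.7 - 0.7Ps. Setting this equal to supply: 293.7 - 0.7Ps = -162 + 5.5Ps, so Ps = 73.5.
Buyers pay Pb = 73.5 − 31 = 42.5; x' = -162 + 5.5·73.5 = 242.25.
ΔCS = ½(223 + 242.25)(70 − 42.5) = 6397.1875; ΔPS = ½(223 + 242.25)(73.5 − 70) = 814.1875.
Government spending = 31 × 242.25 = 7509.75.
DWL = ½ × 31 × (242.25 − 223) = 298.375; fraction = 298.375 / 7509.75 = 77/1938.

DWL / government spending = 77/1938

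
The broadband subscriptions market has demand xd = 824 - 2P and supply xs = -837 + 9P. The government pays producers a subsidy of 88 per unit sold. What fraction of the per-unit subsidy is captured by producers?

Producer share = 2/11

Pre-subsidy: 824 - 2P = -837 + 9P gives P* = 151, x* = 522.
With the subsidy, sellers receive Ps = Pb + 88 for each unit, where Pb is the price buyers pay.
Supply in terms of Pb becomes xs = -837 + 9(Pb + 88) = -45 + 9Pb. Setting this equal to demand: 824 - 2Pb = -45 + 9Pb, so Pb = 79.
Sellers receive Ps = 79 + 88 = 167; x' = 824 − 2·79 = 666.
Buyers' price falls by P* − Pb = 151 − 79 = 72; sellers' price rises by Ps − P* = 167 − 151 = 16.
So producers capture 16/88 = 2/11 of each unit of subsidy.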